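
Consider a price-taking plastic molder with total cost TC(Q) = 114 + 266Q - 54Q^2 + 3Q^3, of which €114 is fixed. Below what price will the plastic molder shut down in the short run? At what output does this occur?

€23 per unit, at Q = 9

The firm shuts down when price falls below the minimum of average variable cost. AVC = VC/Q = 266 - 54Q + 3Q^2.
dAVC/dQ = -54 + 6Q = 0 gives Q = 9. min AVC = 266 - 54·9 + 3·9^2 = 23.
The firm shuts down for any P below €23.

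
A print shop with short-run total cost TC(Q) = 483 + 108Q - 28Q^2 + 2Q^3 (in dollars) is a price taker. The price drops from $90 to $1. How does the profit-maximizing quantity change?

Output falls from 9 to 0 (the firm shuts down)

MC = 108 - 56Q + 6Q^2; the shutdown threshold is min AVC = $10 (at Q = 7).
With P = $90 above the shutdown price, P = MC gives Q = 9.
At P = $1 < min AVC = $10, price no longer covers variable cost at any output, so the firm shuts down: Q = 0.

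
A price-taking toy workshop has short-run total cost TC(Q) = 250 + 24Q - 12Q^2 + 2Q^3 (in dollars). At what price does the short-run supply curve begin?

The shutdown price is the minimum of AVC. VC = 24Q - 12Q^2 + 2Q^3, so AVC = 24 - 12Q + 2Q^2.
dAVC/dQ = -12 + 4Q = 0 gives Q = 3. min AVC = 24 - 12·3 + 2·3^2 = 6.
For P < $6 the firm produces nothing.

$6 per unit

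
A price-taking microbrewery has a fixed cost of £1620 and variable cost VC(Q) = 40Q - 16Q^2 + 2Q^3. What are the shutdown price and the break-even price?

Shutdown price = £8; break-even price = £238

AVC = 40 - 16Q + 2Q^2; minimized at Q = 4, giving min AVC = £8. That is the shutdown price.
ATC = 1620/Q + 40 - 16Q + 2Q^2. Setting dATC/dQ = −1620/Q^2 − 16 + 4Q = 0 gives Q = 9 (since 4·9^3 − 16·9^2 = 1620).
min ATC = 1620/9 + 40 − 16·9 + 2·9^2 = £238. That is the break-even price.
For £8 ≤ P < £238 the firm produces at a loss; below £8 it shuts down.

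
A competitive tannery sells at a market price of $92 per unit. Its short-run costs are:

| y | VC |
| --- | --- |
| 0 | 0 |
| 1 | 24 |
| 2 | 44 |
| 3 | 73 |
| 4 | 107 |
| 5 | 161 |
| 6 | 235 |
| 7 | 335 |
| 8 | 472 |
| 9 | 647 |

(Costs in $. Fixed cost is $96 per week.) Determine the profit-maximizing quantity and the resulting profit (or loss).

y = 6; profit = $221

Profit at each row (π = 92y − TC): y=0: -96; y=1: -28; y=2: 44; y=3: 107; y=4: 165; y=5: 203; y=6: 221; y=7: 213; y=8: 168; y=9: 85.
Profit is maximized at y = 6. AVC there is 235/6 = $39.17 ≤ P, so producing beats shutting down (which would give -$96).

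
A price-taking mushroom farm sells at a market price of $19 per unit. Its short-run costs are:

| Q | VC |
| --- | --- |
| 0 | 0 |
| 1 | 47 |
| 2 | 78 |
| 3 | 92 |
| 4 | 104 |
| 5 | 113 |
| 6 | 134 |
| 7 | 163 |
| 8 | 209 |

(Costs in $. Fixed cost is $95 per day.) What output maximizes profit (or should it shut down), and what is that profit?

Profit at each row (π = 19Q − TC): Q=0: -95; Q=1: -123; Q=2: -135; Q=3: -130; Q=4: -123; Q=5: -113; Q=6: -115; Q=7: -125; Q=8: -152.
Profit is highest at Q = 0. Equivalently, the lowest AVC in the table is 134/6 ≈ $22.33 at Q = 6, and P = $19 falls below it — price never covers variable cost, so the firm shuts down and loses only its fixed cost.

Q = 0 (shut down); profit = -$95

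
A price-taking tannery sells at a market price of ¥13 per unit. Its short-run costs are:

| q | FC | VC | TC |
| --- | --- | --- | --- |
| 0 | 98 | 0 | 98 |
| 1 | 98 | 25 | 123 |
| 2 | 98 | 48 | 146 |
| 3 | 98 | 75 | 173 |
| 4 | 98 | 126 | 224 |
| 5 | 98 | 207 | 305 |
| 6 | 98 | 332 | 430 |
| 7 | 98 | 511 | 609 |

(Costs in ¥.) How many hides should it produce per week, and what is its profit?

Compute π = P·q − TC at each output: q=0: -98; q=1: -110; q=2: -120; q=3: -134; q=4: -172; q=5: -240; q=6: -352; q=7: -518.
Profit is highest at q = 0. Equivalently, the lowest AVC in the table is 48/2 ≈ ¥24 at q = 2, and P = ¥13 falls below it — price never covers variable cost, so the firm shuts down and loses only its fixed cost.

q = 0 (shut down); profit = -¥98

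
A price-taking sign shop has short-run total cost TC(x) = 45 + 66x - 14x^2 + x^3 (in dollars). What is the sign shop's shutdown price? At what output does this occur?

$17 per unit, at x = 7

Short-run supply begins at min AVC. From VC = 66x - 14x^2 + x^3, AVC = 66 - 14x + x^2.
At the minimum of AVC, MC = AVC. MC = 66 - 28x + 3x^2; setting MC = AVC gives 2x^2 - 14x = 0, so x = 7. min AVC = 17.
For P < $17 the firm produces nothing.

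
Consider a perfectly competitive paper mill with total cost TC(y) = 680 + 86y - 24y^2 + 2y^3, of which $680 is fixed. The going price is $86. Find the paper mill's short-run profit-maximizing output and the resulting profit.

Profit = -$168 at y = 8

AVC = 86 - 24y + 2y^2 has its minimum $14 at y = 6; price $86 clears that bar, so the firm operates.
With MC = 86 - 48y + 6y^2, P = MC on the upward-sloping part at y* = 8.
TR = 86·8 = 688. TC = 680 + 176 = 856. Profit = 688 − 856 = -$168.
That loss of $168 beats the $680 the firm would lose by shutting down; producing recovers $512 of fixed cost.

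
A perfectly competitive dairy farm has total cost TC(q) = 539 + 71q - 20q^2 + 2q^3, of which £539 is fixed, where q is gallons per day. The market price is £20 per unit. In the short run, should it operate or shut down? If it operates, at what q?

From TC, MC = TC'(q) = 71 - 40q + 6q^2 and AVC = VC/q = 71 - 20q + 2q^2.
AVC is minimized where dAVC/dq = -20 + 4q = 0, at q = 5; min AVC = 71 - 20·5 + 2·5^2 = £21.
With P < min AVC (£20 < £21), every unit sold adds to the loss.
Best response: produce nothing and absorb the £539 fixed cost.

Shut down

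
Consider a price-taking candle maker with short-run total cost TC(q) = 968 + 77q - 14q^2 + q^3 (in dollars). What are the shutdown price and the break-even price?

Shutdown price = $28; break-even price = $132

Shutdown price = min AVC. AVC = 77 - 14q + q^2, with vertex at q = 7 and minimum $28.
ATC = 968/q + 77 - 14q + q^2. Setting dATC/dq = −968/q^2 − 14 + 2q = 0 gives q = 11 (since 2·11^3 − 14·11^2 = 968).
min ATC = 968/11 + 77 − 14·11 + 11^2 = $132. That is the break-even price.
For $28 ≤ P < $132 the firm produces at a loss; below $28 it shuts down.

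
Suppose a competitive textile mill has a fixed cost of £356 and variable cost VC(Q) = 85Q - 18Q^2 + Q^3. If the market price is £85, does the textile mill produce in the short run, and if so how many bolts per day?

Variable cost is VC = 85Q - 18Q^2 + Q^3, so AVC = VC/Q = 85 - 18Q + Q^2 and MC = dTC/dQ = 85 - 36Q + 3Q^2.
AVC hits its minimum where MC = AVC, at Q = 9, giving min AVC = 85 - 18·9 + 9^2 = £4.
Because £85 ≥ £4, revenue can cover variable cost; the firm operates.
Solving P = MC: -36Q + 3Q^2 = 0 ⇒ Q = 0 or 12. On the upward-sloping branch, Q* = 12.
Check: AVC at Q = 12 is £13 ≤ P, so revenue covers variable cost.
Profit = P·Q − TC = 85·12 − 512 = £508.

Produce at Q = 12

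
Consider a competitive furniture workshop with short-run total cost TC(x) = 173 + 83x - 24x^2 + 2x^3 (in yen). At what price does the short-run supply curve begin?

The firm shuts down when price falls below the minimum of average variable cost. AVC = VC/x = 83 - 24x + 2x^2.
At the minimum of AVC, MC = AVC. MC = 83 - 48x + 6x^2; setting MC = AVC gives 4x^2 - 24x = 0, so x = 6. min AVC = 11.
The firm shuts down for any P below ¥11.

¥11 per unit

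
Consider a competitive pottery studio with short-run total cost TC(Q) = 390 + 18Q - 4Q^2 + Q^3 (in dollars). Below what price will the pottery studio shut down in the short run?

$14 per unit

The firm shuts down when price falls below the minimum of average variable cost. AVC = VC/Q = 18 - 4Q + Q^2.
At the minimum of AVC, MC = AVC. MC = 18 - 8Q + 3Q^2; setting MC = AVC gives 2Q^2 - 4Q = 0, so Q = 2. min AVC = 14.
The firm shuts down for any P below $14.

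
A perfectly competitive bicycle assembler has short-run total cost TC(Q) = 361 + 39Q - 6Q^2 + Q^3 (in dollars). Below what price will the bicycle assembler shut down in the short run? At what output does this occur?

Short-run supply begins at min AVC. From VC = 39Q - 6Q^2 + Q^3, AVC = 39 - 6Q + Q^2.
dAVC/dQ = -6 + 2Q = 0 gives Q = 3. min AVC = 39 - 6·3 + 3^2 = 30.
The firm shuts down for any P below $30.

$30 per unit, at Q = 3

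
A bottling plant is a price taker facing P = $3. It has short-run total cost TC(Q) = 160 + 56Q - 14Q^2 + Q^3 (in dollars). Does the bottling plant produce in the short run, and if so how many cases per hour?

Variable cost is VC = 56Q - 14Q^2 + Q^3, so AVC = VC/Q = 56 - 14Q + Q^2 and MC = dTC/dQ = 56 - 28Q + 3Q^2.
AVC is minimized where dAVC/dQ = -14 + 2Q = 0, at Q = 7; min AVC = 56 - 14·7 + 7^2 = $7.
Since P = $3 < min AVC = $7, price fails to cover variable cost at any output.
Shutting down limits the loss to fixed cost, $160.

Shut down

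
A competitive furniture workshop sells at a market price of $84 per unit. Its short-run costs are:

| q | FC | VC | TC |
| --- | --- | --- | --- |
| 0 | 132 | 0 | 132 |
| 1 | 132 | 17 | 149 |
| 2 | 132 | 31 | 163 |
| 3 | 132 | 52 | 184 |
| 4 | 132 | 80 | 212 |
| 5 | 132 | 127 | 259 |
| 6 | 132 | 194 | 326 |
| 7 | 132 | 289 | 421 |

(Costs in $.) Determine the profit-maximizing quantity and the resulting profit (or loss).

Tabulate TR − TC: q=0: -132; q=1: -65; q=2: 5; q=3: 68; q=4: 124; q=5: 161; q=6: 178; q=7: 167.
Profit is maximized at q = 6. AVC there is 194/6 = $32.33 ≤ P, so producing beats shutting down (which would give -$132).

q = 6; profit = $178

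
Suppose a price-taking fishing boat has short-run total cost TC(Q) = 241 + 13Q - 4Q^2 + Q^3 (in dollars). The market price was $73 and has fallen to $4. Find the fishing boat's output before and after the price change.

MC = 13 - 8Q + 3Q^2; the shutdown threshold is min AVC = $9 (at Q = 2).
At P = $73 ≥ min AVC, set P = MC on the rising branch: Q = 6.
At P = $4 < min AVC = $9, price no longer covers variable cost at any output, so the firm shuts down: Q = 0.

Output falls from 6 to 0 (the firm shuts down)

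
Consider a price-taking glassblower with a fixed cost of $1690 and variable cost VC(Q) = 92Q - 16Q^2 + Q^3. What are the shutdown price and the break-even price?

Shutdown price = $28; break-even price = $183

Shutdown price = min AVC. AVC = 92 - 16Q + Q^2, with vertex at Q = 8 and minimum $28.
ATC = 1690/Q + 92 - 16Q + Q^2. Setting dATC/dQ = −1690/Q^2 − 16 + 2Q = 0 gives Q = 13 (since 2·13^3 − 16·13^2 = 1690).
min ATC = 1690/13 + 92 − 16·13 + 13^2 = $183. That is the break-even price.
Between these two prices the firm operates at a loss; above $183 it earns a profit.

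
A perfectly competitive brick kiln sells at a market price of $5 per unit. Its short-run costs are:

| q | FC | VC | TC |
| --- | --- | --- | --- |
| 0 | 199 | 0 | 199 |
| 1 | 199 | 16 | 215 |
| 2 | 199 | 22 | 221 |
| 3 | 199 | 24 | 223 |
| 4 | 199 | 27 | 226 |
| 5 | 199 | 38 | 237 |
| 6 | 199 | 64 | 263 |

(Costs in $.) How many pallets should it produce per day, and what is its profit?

q = 0 (shut down); profit = -$199

Compute π = P·q − TC at each output: q=0: -199; q=1: -210; q=2: -211; q=3: -208; q=4: -206; q=5: -212; q=6: -233.
Profit is highest at q = 0. Equivalently, the lowest AVC in the table is 27/4 ≈ $6.75 at q = 4, and P = $5 falls below it — price never covers variable cost, so the firm shuts down and loses only its fixed cost.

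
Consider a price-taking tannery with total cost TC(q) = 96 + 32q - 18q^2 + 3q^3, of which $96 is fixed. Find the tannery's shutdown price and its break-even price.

AVC = 32 - 18q + 3q^2; minimized at q = 3, giving min AVC = $5. That is the shutdown price.
ATC = 96/q + 32 - 18q + 3q^2. Setting dATC/dq = −96/q^2 − 18 + 6q = 0 gives q = 4 (since 6·4^3 − 18·4^2 = 96).
min ATC = 96/4 + 32 − 18·4 + 3·4^2 = $32. That is the break-even price.
Between these two prices the firm operates at a loss; above $32 it earns a profit.

Shutdown price = $5; break-even price = $32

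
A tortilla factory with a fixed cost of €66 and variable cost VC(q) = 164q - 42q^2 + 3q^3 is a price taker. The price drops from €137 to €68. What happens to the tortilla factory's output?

MC = 164 - 84q + 9q^2; the shutdown threshold is min AVC = €17 (at q = 7).
At P = €137 ≥ min AVC, set P = MC on the rising branch: q = 9.
At P = €68 ≥ min AVC, set P = MC: q = 8. The firm stays open but cuts output.

Output falls from 9 to 8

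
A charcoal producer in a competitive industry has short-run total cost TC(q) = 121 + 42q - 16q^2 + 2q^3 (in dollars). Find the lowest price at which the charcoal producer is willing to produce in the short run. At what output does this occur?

$10 per unit, at q = 4

Short-run supply begins at min AVC. From VC = 42q - 16q^2 + 2q^3, AVC = 42 - 16q + 2q^2.
dAVC/dq = -16 + 4q = 0 gives q = 4. min AVC = 42 - 16·4 + 2·4^2 = 10.
So the shutdown price is $10.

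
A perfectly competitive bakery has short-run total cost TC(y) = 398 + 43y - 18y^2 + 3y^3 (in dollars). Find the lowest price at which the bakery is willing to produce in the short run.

$16 per unit

The shutdown price is the minimum of AVC. VC = 43y - 18y^2 + 3y^3, so AVC = 43 - 18y + 3y^2.
dAVC/dy = -18 + 6y = 0 gives y = 3. min AVC = 43 - 18·3 + 3·3^2 = 16.
So the shutdown price is $16.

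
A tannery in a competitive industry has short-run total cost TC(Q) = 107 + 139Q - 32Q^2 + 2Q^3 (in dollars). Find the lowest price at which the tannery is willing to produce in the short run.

$11 per unit

The shutdown price is the minimum of AVC. VC = 139Q - 32Q^2 + 2Q^3, so AVC = 139 - 32Q + 2Q^2.
At the minimum of AVC, MC = AVC. MC = 139 - 64Q + 6Q^2; setting MC = AVC gives 4Q^2 - 32Q = 0, so Q = 8. min AVC = 11.
For P < $11 the firm produces nothing.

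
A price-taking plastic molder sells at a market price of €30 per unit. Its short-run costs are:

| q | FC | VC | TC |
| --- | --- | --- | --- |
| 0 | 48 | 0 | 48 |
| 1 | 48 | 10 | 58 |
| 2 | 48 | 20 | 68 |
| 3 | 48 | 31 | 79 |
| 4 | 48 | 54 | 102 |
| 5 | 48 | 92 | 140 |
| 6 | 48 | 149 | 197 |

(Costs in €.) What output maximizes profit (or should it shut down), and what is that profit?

Tabulate TR − TC: q=0: -48; q=1: -28; q=2: -8; q=3: 11; q=4: 18; q=5: 10; q=6: -17.
Profit is maximized at q = 4. AVC there is 54/4 = €13.50 ≤ P, so producing beats shutting down (which would give -€48).

q = 4; profit = €18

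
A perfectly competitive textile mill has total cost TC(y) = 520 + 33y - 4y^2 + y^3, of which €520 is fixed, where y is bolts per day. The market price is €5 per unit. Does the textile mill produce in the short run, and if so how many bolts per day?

Strip out fixed cost: VC = 33y - 4y^2 + y^3. Then AVC = 33 - 4y + y^2 and MC = 33 - 8y + 3y^2.
AVC hits its minimum where MC = AVC, at y = 2, giving min AVC = 33 - 4·2 + 2^2 = €29.
With P < min AVC (€5 < €29), every unit sold adds to the loss.
The firm minimizes its loss by shutting down and losing only its fixed cost of €520.

Shut down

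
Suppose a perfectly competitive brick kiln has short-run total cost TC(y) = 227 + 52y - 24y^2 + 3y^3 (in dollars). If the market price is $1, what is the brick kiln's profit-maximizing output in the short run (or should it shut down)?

Shut down

Strip out fixed cost: VC = 52y - 24y^2 + 3y^3. Then AVC = 52 - 24y + 3y^2 and MC = 52 - 48y + 9y^2.
AVC is minimized where dAVC/dy = -24 + 6y = 0, at y = 4; min AVC = 52 - 24·4 + 3·4^2 = $4.
P = $1 lies below min AVC = $4; no output level covers variable cost.
Shutting down limits the loss to fixed cost, $227.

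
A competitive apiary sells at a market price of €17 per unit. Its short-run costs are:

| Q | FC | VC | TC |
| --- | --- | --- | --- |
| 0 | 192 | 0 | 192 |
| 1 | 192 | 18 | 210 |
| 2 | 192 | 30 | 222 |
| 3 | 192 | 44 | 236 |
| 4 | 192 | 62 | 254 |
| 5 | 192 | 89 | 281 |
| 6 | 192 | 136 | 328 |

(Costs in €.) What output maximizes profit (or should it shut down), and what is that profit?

Q = 3; profit = -€185

Compute π = P·Q − TC at each output: Q=0: -192; Q=1: -193; Q=2: -188; Q=3: -185; Q=4: -186; Q=5: -196; Q=6: -226.
Profit is maximized at Q = 3. AVC there is 44/3 = €14.67 ≤ P, so producing beats shutting down (which would give -€192).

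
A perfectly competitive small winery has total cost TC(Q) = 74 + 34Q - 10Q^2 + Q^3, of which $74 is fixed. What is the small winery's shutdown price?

$9 per unit

The shutdown price is the minimum of AVC. VC = 34Q - 10Q^2 + Q^3, so AVC = 34 - 10Q + Q^2.
dAVC/dQ = -10 + 2Q = 0 gives Q = 5. min AVC = 34 - 10·5 + 5^2 = 9.
For P < $9 the firm produces nothing.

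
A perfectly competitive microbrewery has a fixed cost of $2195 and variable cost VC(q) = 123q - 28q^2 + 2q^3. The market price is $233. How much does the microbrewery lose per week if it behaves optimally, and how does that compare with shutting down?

Profit = -$259 at q = 11

AVC = 123 - 28q + 2q^2 has its minimum $25 at q = 7; price $233 clears that bar, so the firm operates.
MC = 123 - 56q + 6q^2. Setting P = MC and taking the root on the rising branch gives q* = 11.
TR = 233·11 = 2563. TC = 2195 + 627 = 2822. Profit = 2563 − 2822 = -$259.
Shutting down would mean losing the fixed cost of $2195, so operating at a loss of $259 is better by $1936.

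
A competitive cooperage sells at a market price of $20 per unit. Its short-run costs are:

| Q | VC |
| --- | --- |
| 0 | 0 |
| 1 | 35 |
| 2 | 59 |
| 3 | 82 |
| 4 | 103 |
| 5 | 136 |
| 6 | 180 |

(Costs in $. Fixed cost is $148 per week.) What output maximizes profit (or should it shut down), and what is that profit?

Q = 0 (shut down); profit = -$148

Compute π = P·Q − TC at each output: Q=0: -148; Q=1: -163; Q=2: -167; Q=3: -170; Q=4: -171; Q=5: -184; Q=6: -208.
Profit is highest at Q = 0. Equivalently, the lowest AVC in the table is 103/4 ≈ $25.75 at Q = 4, and P = $20 falls below it — price never covers variable cost, so the firm shuts down and loses only its fixed cost.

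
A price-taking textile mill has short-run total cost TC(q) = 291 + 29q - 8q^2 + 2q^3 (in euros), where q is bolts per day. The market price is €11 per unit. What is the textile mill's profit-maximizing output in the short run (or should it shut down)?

Variable cost is VC = 29q - 8q^2 + 2q^3, so AVC = VC/q = 29 - 8q + 2q^2 and MC = dTC/dq = 29 - 16q + 6q^2.
The AVC parabola has its vertex at q = 8/4 = 2, where AVC = 29 - 8·2 + 2·2^2 = €21.
P = €11 lies below min AVC = €21; no output level covers variable cost.
Best response: produce nothing and absorb the €291 fixed cost.

Shut down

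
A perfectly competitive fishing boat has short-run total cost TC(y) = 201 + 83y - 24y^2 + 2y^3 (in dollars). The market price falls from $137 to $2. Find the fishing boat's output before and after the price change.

MC = 83 - 48y + 6y^2; the shutdown threshold is min AVC = $11 (at y = 6).
At P = $137 ≥ min AVC, set P = MC on the rising branch: y = 9.
At P = $2 < min AVC = $11, price no longer covers variable cost at any output, so the firm shuts down: y = 0.

Output falls from 9 to 0 (the firm shuts down)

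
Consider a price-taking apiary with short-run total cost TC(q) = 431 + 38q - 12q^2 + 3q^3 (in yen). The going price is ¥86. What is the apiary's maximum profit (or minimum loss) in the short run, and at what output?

AVC = 38 - 12q + 3q^2 has its minimum ¥26 at q = 2; price ¥86 clears that bar, so the firm operates.
MC = 38 - 24q + 9q^2. Setting P = MC and taking the root on the rising branch gives q* = 4.
TR = 86·4 = 344. TC = 431 + 152 = 583. Profit = 344 − 583 = -¥239.
By producing, the firm covers all variable cost plus ¥192 of fixed cost; shutting down would lose the full ¥431.

Profit = -¥239 at q = 4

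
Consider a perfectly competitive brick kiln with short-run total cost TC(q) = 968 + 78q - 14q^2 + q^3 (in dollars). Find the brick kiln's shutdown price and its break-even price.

Shutdown price = min AVC. AVC = 78 - 14q + q^2, with vertex at q = 7 and minimum $29.
ATC = 968/q + 78 - 14q + q^2. Setting dATC/dq = −968/q^2 − 14 + 2q = 0 gives q = 11 (since 2·11^3 − 14·11^2 = 968).
min ATC = 968/11 + 78 − 14·11 + 11^2 = $133. That is the break-even price.
Between these two prices the firm operates at a loss; above $133 it earns a profit.

Shutdown price = $29; break-even price = $133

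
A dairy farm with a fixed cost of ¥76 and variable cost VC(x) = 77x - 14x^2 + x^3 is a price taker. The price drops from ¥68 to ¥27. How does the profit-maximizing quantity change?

Output falls from 9 to 0 (the firm shuts down)

MC = 77 - 28x + 3x^2; the shutdown threshold is min AVC = ¥28 (at x = 7).
With P = ¥68 above the shutdown price, P = MC gives x = 9.
At P = ¥27 < min AVC = ¥28, price no longer covers variable cost at any output, so the firm shuts down: x = 0.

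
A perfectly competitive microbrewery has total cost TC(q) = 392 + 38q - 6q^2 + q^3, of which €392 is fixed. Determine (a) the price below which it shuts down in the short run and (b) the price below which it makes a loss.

Shutdown price = €29; break-even price = €101

Shutdown price = min AVC. AVC = 38 - 6q + q^2, with vertex at q = 3 and minimum €29.
ATC = 392/q + 38 - 6q + q^2. Setting dATC/dq = −392/q^2 − 6 + 2q = 0 gives q = 7 (since 2·7^3 − 6·7^2 = 392).
min ATC = 392/7 + 38 − 6·7 + 7^2 = €101. That is the break-even price.
Between these two prices the firm operates at a loss; above €101 it earns a profit.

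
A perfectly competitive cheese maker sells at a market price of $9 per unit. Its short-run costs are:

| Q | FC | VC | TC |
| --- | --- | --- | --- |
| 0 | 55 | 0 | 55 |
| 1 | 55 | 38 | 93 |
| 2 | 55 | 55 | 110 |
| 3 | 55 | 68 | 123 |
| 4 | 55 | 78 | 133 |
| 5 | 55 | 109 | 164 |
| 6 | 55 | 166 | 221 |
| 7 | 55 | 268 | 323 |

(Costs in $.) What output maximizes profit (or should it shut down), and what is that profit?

Tabulate TR − TC: Q=0: -55; Q=1: -84; Q=2: -92; Q=3: -96; Q=4: -97; Q=5: -119; Q=6: -167; Q=7: -260.
Profit is highest at Q = 0. Equivalently, the lowest AVC in the table is 78/4 ≈ $19.50 at Q = 4, and P = $9 falls below it — price never covers variable cost, so the firm shuts down and loses only its fixed cost.

Q = 0 (shut down); profit = -$55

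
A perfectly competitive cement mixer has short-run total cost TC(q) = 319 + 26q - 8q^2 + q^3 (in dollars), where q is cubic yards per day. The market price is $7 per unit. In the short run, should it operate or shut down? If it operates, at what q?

From TC, MC = TC'(q) = 26 - 16q + 3q^2 and AVC = VC/q = 26 - 8q + q^2.
AVC hits its minimum where MC = AVC, at q = 4, giving min AVC = 26 - 8·4 + 4^2 = $10.
Since P = $7 < min AVC = $10, price fails to cover variable cost at any output.
The firm minimizes its loss by shutting down and losing only its fixed cost of $319.

Shut down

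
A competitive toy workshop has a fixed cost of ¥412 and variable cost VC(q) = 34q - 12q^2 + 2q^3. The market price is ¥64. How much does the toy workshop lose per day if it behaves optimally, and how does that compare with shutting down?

Profit = -¥212 at q = 5

AVC = 34 - 12q + 2q^2; min AVC = ¥16 at q = 3. Since P = ¥64 ≥ min AVC, the firm produces.
MC = 34 - 24q + 6q^2. Setting P = MC and taking the root on the rising branch gives q* = 5.
TR = 64·5 = 320. TC = 412 + 120 = 532. Profit = 320 − 532 = -¥212.
By producing, the firm covers all variable cost plus ¥200 of fixed cost; shutting down would lose the full ¥412.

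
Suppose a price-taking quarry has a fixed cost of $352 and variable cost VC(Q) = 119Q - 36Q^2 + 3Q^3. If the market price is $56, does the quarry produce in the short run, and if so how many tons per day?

From TC, MC = TC'(Q) = 119 - 72Q + 9Q^2 and AVC = VC/Q = 119 - 36Q + 3Q^2.
AVC is minimized where dAVC/dQ = -36 + 6Q = 0, at Q = 6; min AVC = 119 - 36·6 + 3·6^2 = $11.
Since P = $56 ≥ min AVC = $11, price covers variable cost and the firm should produce.
P = MC gives 63 - 72Q + 9Q^2 = 0, with roots 1 and 7. Take the larger (rising MC): Q* = 7.
Check: AVC at Q = 7 is $14 ≤ P, so revenue covers variable cost.
Profit = P·Q − TC = 56·7 − 450 = -$58, a loss, but smaller than the $352 fixed cost the firm would lose by shutting down.

Produce at Q = 7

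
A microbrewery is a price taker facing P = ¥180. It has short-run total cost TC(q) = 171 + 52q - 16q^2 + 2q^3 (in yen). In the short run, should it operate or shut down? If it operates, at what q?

Strip out fixed cost: VC = 52q - 16q^2 + 2q^3. Then AVC = 52 - 16q + 2q^2 and MC = 52 - 32q + 6q^2.
AVC hits its minimum where MC = AVC, at q = 4, giving min AVC = 52 - 16·4 + 2·4^2 = ¥20.
P = ¥180 exceeds min AVC = ¥20, so the firm stays open.
P = MC gives -128 - 32q + 6q^2 = 0, with roots -8/3 and 8. Take the larger (rising MC): q* = 8.
Check: AVC at q = 8 is ¥52 ≤ P, so revenue covers variable cost.
Profit = P·q − TC = 180·8 − 587 = ¥853.

Produce at q = 8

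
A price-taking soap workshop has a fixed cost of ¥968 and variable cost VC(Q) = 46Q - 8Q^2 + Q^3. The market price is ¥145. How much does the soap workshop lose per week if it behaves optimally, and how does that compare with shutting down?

AVC = 46 - 8Q + Q^2 has its minimum ¥30 at Q = 4; price ¥145 clears that bar, so the firm operates.
With MC = 46 - 16Q + 3Q^2, P = MC on the upward-sloping part at Q* = 9.
TR = 145·9 = 1305. TC = 968 + 495 = 1463. Profit = 1305 − 1463 = -¥158.
That loss of ¥158 beats the ¥968 the firm would lose by shutting down; producing recovers ¥810 of fixed cost.

Profit = -¥158 at Q = 9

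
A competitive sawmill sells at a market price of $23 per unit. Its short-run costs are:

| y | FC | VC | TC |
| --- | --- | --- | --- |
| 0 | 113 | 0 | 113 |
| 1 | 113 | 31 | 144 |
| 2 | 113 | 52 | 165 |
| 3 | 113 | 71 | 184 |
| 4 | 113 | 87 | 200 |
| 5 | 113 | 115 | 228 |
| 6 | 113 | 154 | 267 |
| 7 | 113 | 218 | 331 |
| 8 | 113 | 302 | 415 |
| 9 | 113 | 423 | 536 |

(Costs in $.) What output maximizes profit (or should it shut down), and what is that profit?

y = 4; profit = -$108

Compute π = P·y − TC at each output: y=0: -113; y=1: -121; y=2: -119; y=3: -115; y=4: -108; y=5: -113; y=6: -129; y=7: -170; y=8: -231; y=9: -329.
Profit is maximized at y = 4. AVC there is 87/4 = $21.75 ≤ P, so producing beats shutting down (which would give -$113).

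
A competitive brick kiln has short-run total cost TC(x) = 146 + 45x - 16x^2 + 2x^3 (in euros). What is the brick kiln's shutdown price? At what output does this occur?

The shutdown price is the minimum of AVC. VC = 45x - 16x^2 + 2x^3, so AVC = 45 - 16x + 2x^2.
dAVC/dx = -16 + 4x = 0 gives x = 4. min AVC = 45 - 16·4 + 2·4^2 = 13.
So the shutdown price is €13.

€13 per unit, at x = 4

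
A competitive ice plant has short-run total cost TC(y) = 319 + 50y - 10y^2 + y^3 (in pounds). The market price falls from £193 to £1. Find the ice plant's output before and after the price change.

Output falls from 11 to 0 (the firm shuts down)

MC = 50 - 20y + 3y^2; the shutdown threshold is min AVC = £25 (at y = 5).
At P = £193 ≥ min AVC, set P = MC on the rising branch: y = 11.
At P = £1 < min AVC = £25, price no longer covers variable cost at any output, so the firm shuts down: y = 0.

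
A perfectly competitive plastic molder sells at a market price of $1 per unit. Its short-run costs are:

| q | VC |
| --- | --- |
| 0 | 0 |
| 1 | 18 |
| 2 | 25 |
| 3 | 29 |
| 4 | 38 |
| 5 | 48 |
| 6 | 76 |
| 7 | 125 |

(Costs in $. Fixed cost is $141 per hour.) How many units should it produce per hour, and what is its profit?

q = 0 (shut down); profit = -$141

Compute π = P·q − TC at each output: q=0: -141; q=1: -158; q=2: -164; q=3: -167; q=4: -175; q=5: -184; q=6: -211; q=7: -259.
Profit is highest at q = 0. Equivalently, the lowest AVC in the table is 38/4 ≈ $9.50 at q = 4, and P = $1 falls below it — price never covers variable cost, so the firm shuts down and loses only its fixed cost.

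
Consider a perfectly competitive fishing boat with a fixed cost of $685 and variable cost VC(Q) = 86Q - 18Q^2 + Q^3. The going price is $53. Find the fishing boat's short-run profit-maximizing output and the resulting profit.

AVC = 86 - 18Q + Q^2 has its minimum $5 at Q = 9; price $53 clears that bar, so the firm operates.
MC = 86 - 36Q + 3Q^2. Setting P = MC and taking the root on the rising branch gives Q* = 11.
TR = 53·11 = 583. TC = 685 + 99 = 784. Profit = 583 − 784 = -$201.
Shutting down would mean losing the fixed cost of $685, so operating at a loss of $201 is better by $484.

Profit = -$201 at Q = 11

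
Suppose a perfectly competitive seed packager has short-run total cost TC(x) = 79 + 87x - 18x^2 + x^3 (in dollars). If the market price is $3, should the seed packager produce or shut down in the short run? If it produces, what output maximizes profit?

Shut down

Strip out fixed cost: VC = 87x - 18x^2 + x^3. Then AVC = 87 - 18x + x^2 and MC = 87 - 36x + 3x^2.
The AVC parabola has its vertex at x = 18/2 = 9, where AVC = 87 - 18·9 + 9^2 = $6.
Since P = $3 < min AVC = $6, price fails to cover variable cost at any output.
Shutting down limits the loss to fixed cost, $79.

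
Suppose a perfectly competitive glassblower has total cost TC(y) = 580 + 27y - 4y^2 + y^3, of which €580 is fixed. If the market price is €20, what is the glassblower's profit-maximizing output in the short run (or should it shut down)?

From TC, MC = TC'(y) = 27 - 8y + 3y^2 and AVC = VC/y = 27 - 4y + y^2.
The AVC parabola has its vertex at y = 4/2 = 2, where AVC = 27 - 4·2 + 2^2 = €23.
With P < min AVC (€20 < €23), every unit sold adds to the loss.
Shutting down limits the loss to fixed cost, €580.

Shut down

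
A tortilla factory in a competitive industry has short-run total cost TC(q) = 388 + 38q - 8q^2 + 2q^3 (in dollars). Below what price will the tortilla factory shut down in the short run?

Short-run supply begins at min AVC. From VC = 38q - 8q^2 + 2q^3, AVC = 38 - 8q + 2q^2.
dAVC/dq = -8 + 4q = 0 gives q = 2. min AVC = 38 - 8·2 + 2·2^2 = 30.
For P < $30 the firm produces nothing.

$30 per unit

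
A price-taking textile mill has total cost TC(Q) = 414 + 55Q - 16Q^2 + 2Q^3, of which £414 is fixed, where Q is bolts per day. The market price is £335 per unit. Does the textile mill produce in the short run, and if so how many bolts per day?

From TC, MC = TC'(Q) = 55 - 32Q + 6Q^2 and AVC = VC/Q = 55 - 16Q + 2Q^2.
AVC is minimized where dAVC/dQ = -16 + 4Q = 0, at Q = 4; min AVC = 55 - 16·4 + 2·4^2 = £23.
Because £335 ≥ £23, revenue can cover variable cost; the firm operates.
Solving P = MC: -280 - 32Q + 6Q^2 = 0 ⇒ Q = -14/3 or 10. On the upward-sloping branch, Q* = 10.
Check: AVC at Q = 10 is £95 ≤ P, so revenue covers variable cost.
Profit = P·Q − TC = 335·10 − 1364 = £1986.

Produce at Q = 10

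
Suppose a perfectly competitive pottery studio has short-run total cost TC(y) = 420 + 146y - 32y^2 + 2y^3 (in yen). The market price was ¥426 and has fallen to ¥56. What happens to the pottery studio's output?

MC = 146 - 64y + 6y^2; the shutdown threshold is min AVC = ¥18 (at y = 8).
With P = ¥426 above the shutdown price, P = MC gives y = 14.
At P = ¥56 ≥ min AVC, set P = MC: y = 9. The firm stays open but cuts output.

Output falls from 14 to 9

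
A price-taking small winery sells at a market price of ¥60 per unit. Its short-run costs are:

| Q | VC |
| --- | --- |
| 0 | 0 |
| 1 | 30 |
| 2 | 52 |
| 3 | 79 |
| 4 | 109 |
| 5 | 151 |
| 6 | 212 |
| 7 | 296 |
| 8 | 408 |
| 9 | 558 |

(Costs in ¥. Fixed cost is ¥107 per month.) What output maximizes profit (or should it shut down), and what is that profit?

Q = 5; profit = ¥42

Profit at each row (π = 60Q − TC): Q=0: -107; Q=1: -77; Q=2: -39; Q=3: -6; Q=4: 24; Q=5: 42; Q=6: 41; Q=7: 17; Q=8: -35; Q=9: -125.
Profit is maximized at Q = 5. AVC there is 151/5 = ¥30.20 ≤ P, so producing beats shutting down (which would give -¥107).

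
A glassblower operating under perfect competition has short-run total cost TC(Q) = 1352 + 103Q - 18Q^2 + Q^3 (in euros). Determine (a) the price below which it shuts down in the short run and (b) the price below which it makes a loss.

Shutdown price = €22; break-even price = €142

Shutdown price = min AVC. AVC = 103 - 18Q + Q^2, with vertex at Q = 9 and minimum €22.
ATC = 1352/Q + 103 - 18Q + Q^2. Setting dATC/dQ = −1352/Q^2 − 18 + 2Q = 0 gives Q = 13 (since 2·13^3 − 18·13^2 = 1352).
min ATC = 1352/13 + 103 − 18·13 + 13^2 = €142. That is the break-even price.
Between these two prices the firm operates at a loss; above €142 it earns a profit.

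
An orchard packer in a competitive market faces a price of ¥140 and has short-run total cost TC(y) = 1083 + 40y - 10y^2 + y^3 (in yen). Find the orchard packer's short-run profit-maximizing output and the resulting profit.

AVC = 40 - 10y + y^2; min AVC = ¥15 at y = 5. Since P = ¥140 ≥ min AVC, the firm produces.
With MC = 40 - 20y + 3y^2, P = MC on the upward-sloping part at y* = 10.
TR = 140·10 = 1400. TC = 1083 + 400 = 1483. Profit = 1400 − 1483 = -¥83.
Shutting down would mean losing the fixed cost of ¥1083, so operating at a loss of ¥83 is better by ¥1000.

Profit = -¥83 at y = 10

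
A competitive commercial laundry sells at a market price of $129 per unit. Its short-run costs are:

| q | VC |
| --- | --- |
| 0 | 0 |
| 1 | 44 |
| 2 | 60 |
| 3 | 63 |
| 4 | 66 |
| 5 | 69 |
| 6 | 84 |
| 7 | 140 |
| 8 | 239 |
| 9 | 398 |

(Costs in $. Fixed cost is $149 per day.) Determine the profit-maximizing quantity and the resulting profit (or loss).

Profit at each row (π = 129q − TC): q=0: -149; q=1: -64; q=2: 49; q=3: 175; q=4: 301; q=5: 427; q=6: 541; q=7: 614; q=8: 644; q=9: 614.
Profit is maximized at q = 8. AVC there is 239/8 = $29.88 ≤ P, so producing beats shutting down (which would give -$149).

q = 8; profit = $644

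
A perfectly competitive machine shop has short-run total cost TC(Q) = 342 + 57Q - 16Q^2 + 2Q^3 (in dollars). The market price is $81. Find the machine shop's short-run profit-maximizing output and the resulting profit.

Profit = -$54 at Q = 6

AVC = 57 - 16Q + 2Q^2 has its minimum $25 at Q = 4; price $81 clears that bar, so the firm operates.
With MC = 57 - 32Q + 6Q^2, P = MC on the upward-sloping part at Q* = 6.
TR = 81·6 = 486. TC = 342 + 198 = 540. Profit = 486 − 540 = -$54.
By producing, the firm covers all variable cost plus $288 of fixed cost; shutting down would lose the full $342.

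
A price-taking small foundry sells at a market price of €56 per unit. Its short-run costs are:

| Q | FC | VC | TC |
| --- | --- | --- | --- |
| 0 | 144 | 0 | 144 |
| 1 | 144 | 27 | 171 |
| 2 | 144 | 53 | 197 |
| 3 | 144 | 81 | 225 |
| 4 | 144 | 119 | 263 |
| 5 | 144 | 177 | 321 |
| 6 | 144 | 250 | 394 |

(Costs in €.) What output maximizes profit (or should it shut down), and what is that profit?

Profit at each row (π = 56Q − TC): Q=0: -144; Q=1: -115; Q=2: -85; Q=3: -57; Q=4: -39; Q=5: -41; Q=6: -58.
Profit is maximized at Q = 4. AVC there is 119/4 = €29.75 ≤ P, so producing beats shutting down (which would give -€144).

Q = 4; profit = -€39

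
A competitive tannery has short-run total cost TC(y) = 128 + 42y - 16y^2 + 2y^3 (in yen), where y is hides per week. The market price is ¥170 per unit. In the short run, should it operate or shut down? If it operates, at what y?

Produce at y = 8

Variable cost is VC = 42y - 16y^2 + 2y^3, so AVC = VC/y = 42 - 16y + 2y^2 and MC = dTC/dy = 42 - 32y + 6y^2.
AVC hits its minimum where MC = AVC, at y = 4, giving min AVC = 42 - 16·4 + 2·4^2 = ¥10.
Because ¥170 ≥ ¥10, revenue can cover variable cost; the firm operates.
Solving P = MC: -128 - 32y + 6y^2 = 0 ⇒ y = -8/3 or 8. On the upward-sloping branch, y* = 8.
Check: AVC at y = 8 is ¥42 ≤ P, so revenue covers variable cost.
Profit = P·y − TC = 170·8 − 464 = ¥896.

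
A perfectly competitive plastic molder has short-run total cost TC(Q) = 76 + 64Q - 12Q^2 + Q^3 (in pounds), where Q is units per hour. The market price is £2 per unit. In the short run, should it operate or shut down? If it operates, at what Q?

Shut down

Strip out fixed cost: VC = 64Q - 12Q^2 + Q^3. Then AVC = 64 - 12Q + Q^2 and MC = 64 - 24Q + 3Q^2.
AVC hits its minimum where MC = AVC, at Q = 6, giving min AVC = 64 - 12·6 + 6^2 = £28.
With P < min AVC (£2 < £28), every unit sold adds to the loss.
The firm minimizes its loss by shutting down and losing only its fixed cost of £76.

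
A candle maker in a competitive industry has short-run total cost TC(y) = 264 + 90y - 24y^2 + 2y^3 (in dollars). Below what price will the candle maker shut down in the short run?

$18 per unit

The shutdown price is the minimum of AVC. VC = 90y - 24y^2 + 2y^3, so AVC = 90 - 24y + 2y^2.
dAVC/dy = -24 + 4y = 0 gives y = 6. min AVC = 90 - 24·6 + 2·6^2 = 18.
For P < $18 the firm produces nothing.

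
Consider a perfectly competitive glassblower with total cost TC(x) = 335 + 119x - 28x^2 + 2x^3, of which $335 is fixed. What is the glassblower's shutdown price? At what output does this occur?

Short-run supply begins at min AVC. From VC = 119x - 28x^2 + 2x^3, AVC = 119 - 28x + 2x^2.
dAVC/dx = -28 + 4x = 0 gives x = 7. min AVC = 119 - 28·7 + 2·7^2 = 21.
The firm shuts down for any P below $21.

$21 per unit, at x = 7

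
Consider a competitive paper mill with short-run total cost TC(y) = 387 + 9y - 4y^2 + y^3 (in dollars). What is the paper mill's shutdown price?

$5 per unit

The shutdown price is the minimum of AVC. VC = 9y - 4y^2 + y^3, so AVC = 9 - 4y + y^2.
At the minimum of AVC, MC = AVC. MC = 9 - 8y + 3y^2; setting MC = AVC gives 2y^2 - 4y = 0, so y = 2. min AVC = 5.
So the shutdown price is $5.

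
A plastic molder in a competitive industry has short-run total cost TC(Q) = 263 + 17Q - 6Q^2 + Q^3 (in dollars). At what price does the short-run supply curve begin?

Short-run supply begins at min AVC. From VC = 17Q - 6Q^2 + Q^3, AVC = 17 - 6Q + Q^2.
At the minimum of AVC, MC = AVC. MC = 17 - 12Q + 3Q^2; setting MC = AVC gives 2Q^2 - 6Q = 0, so Q = 3. min AVC = 8.
For P < $8 the firm produces nothing.

$8 per unit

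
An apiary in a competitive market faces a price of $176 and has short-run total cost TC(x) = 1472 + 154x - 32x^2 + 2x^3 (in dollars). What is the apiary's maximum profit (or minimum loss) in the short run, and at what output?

Profit = -$20 at x = 11

AVC = 154 - 32x + 2x^2 has its minimum $26 at x = 8; price $176 clears that bar, so the firm operates.
With MC = 154 - 64x + 6x^2, P = MC on the upward-sloping part at x* = 11.
TR = 176·11 = 1936. TC = 1472 + 484 = 1956. Profit = 1936 − 1956 = -$20.
That loss of $20 beats the $1472 the firm would lose by shutting down; producing recovers $1452 of fixed cost.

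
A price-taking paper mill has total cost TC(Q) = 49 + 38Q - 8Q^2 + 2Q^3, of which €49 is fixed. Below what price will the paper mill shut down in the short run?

€30 per unit

The shutdown price is the minimum of AVC. VC = 38Q - 8Q^2 + 2Q^3, so AVC = 38 - 8Q + 2Q^2.
dAVC/dQ = -8 + 4Q = 0 gives Q = 2. min AVC = 38 - 8·2 + 2·2^2 = 30.
The firm shuts down for any P below €30.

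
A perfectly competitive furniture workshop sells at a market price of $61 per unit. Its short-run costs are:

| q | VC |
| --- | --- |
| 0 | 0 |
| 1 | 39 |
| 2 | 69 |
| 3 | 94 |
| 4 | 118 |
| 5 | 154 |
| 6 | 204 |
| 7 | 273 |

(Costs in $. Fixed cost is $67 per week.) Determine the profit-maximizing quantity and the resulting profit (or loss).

Profit at each row (π = 61q − TC): q=0: -67; q=1: -45; q=2: -14; q=3: 22; q=4: 59; q=5: 84; q=6: 95; q=7: 87.
Profit is maximized at q = 6. AVC there is 204/6 = $34 ≤ P, so producing beats shutting down (which would give -$67).

q = 6; profit = $95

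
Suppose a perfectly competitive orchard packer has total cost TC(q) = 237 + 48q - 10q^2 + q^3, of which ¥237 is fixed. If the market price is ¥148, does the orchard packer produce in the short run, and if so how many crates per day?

Produce at q = 10

Strip out fixed cost: VC = 48q - 10q^2 + q^3. Then AVC = 48 - 10q + q^2 and MC = 48 - 20q + 3q^2.
AVC is minimized where dAVC/dq = -10 + 2q = 0, at q = 5; min AVC = 48 - 10·5 + 5^2 = ¥23.
Since P = ¥148 ≥ min AVC = ¥23, price covers variable cost and the firm should produce.
Solving P = MC: -100 - 20q + 3q^2 = 0 ⇒ q = -10/3 or 10. On the upward-sloping branch, q* = 10.
Check: AVC at q = 10 is ¥48 ≤ P, so revenue covers variable cost.
Profit = P·q − TC = 148·10 − 717 = ¥763.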